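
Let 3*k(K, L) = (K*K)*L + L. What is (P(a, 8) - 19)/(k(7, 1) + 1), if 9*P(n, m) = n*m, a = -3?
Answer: -65/53 ≈ -1.2264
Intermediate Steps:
k(K, L) = L/3 + L*K²/3 (k(K, L) = ((K*K)*L + L)/3 = (K²*L + L)/3 = (L*K² + L)/3 = (L + L*K²)/3 = L/3 + L*K²/3)
P(n, m) = m*n/9 (P(n, m) = (n*m)/9 = (m*n)/9 = m*n/9)
(P(a, 8) - 19)/(k(7, 1) + 1) = ((⅑)*8*(-3) - 19)/((⅓)*1*(1 + 7²) + 1) = (-8/3 - 19)/((⅓)*1*(1 + 49) + 1) = -65/(3*((⅓)*1*50 + 1)) = -65/(3*(50/3 + 1)) = -65/(3*53/3) = -65/3*3/53 = -65/53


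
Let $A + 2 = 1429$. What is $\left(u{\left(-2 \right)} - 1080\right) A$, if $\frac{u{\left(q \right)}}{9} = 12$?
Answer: $-1387044$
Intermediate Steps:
$A = 1427$ ($A = -2 + 1429 = 1427$)
$u{\left(q \right)} = 108$ ($u{\left(q \right)} = 9 \cdot 12 = 108$)
$\left(u{\left(-2 \right)} - 1080\right) A = \left(108 - 1080\right) 1427 = \left(-972\right) 1427 = -1387044$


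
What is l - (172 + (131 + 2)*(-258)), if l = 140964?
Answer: 175106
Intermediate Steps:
l - (172 + (131 + 2)*(-258)) = 140964 - (172 + (131 + 2)*(-258)) = 140964 - (172 + 133*(-258)) = 140964 - (172 - 34314) = 140964 - 1*(-34142) = 140964 + 34142 = 175106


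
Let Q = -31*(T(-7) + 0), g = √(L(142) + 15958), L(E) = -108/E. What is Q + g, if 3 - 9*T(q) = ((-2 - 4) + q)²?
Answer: 5146/9 + 2*√20110111/71 ≈ 698.10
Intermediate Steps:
g = 2*√20110111/71 (g = √(-108/142 + 15958) = √(-108*1/142 + 15958) = √(-54/71 + 15958) = √(1132964/71) = 2*√20110111/71 ≈ 126.32)
T(q) = ⅓ - (-6 + q)²/9 (T(q) = ⅓ - ((-2 - 4) + q)²/9 = ⅓ - (-6 + q)²/9)
Q = 5146/9 (Q = -31*((⅓ - (-6 - 7)²/9) + 0) = -31*((⅓ - ⅑*(-13)²) + 0) = -31*((⅓ - ⅑*169) + 0) = -31*((⅓ - 169/9) + 0) = -31*(-166/9 + 0) = -31*(-166/9) = 5146/9 ≈ 571.78)
Q + g = 5146/9 + 2*√20110111/71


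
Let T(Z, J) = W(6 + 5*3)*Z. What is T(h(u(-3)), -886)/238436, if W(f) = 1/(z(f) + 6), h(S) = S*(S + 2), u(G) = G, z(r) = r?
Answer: 1/2145924 ≈ 4.6600e-7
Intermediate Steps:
h(S) = S*(2 + S)
W(f) = 1/(6 + f) (W(f) = 1/(f + 6) = 1/(6 + f))
T(Z, J) = Z/27 (T(Z, J) = Z/(6 + (6 + 5*3)) = Z/(6 + (6 + 15)) = Z/(6 + 21) = Z/27)
T(h(u(-3)), -886)/238436 = ((-3*(2 - 3))/27)/238436 = ((-3*(-1))/27)*(1/238436) = ((1/27)*3)*(1/238436) = (1/9)*(1/238436) = 1/2145924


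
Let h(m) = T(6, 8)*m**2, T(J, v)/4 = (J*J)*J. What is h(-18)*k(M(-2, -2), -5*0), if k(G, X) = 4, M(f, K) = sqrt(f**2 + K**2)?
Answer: 1119744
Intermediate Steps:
M(f, K) = sqrt(K**2 + f**2)
T(J, v) = 4*J**3 (T(J, v) = 4*((J*J)*J) = 4*(J**2*J) = 4*J**3)
h(m) = 864*m**2 (h(m) = (4*6**3)*m**2 = (4*216)*m**2 = 864*m**2)
h(-18)*k(M(-2, -2), -5*0) = (864*(-18)**2)*4 = (864*324)*4 = 279936*4 = 1119744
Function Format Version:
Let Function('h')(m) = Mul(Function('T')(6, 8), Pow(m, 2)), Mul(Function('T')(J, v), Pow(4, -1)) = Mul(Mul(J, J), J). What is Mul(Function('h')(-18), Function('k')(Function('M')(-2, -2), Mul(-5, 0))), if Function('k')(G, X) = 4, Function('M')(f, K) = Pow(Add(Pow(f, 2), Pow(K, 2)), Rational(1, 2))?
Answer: 1119744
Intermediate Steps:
Function('M')(f, K) = Pow(Add(Pow(K, 2), Pow(f, 2)), Rational(1, 2))
Function('T')(J, v) = Mul(4, Pow(J, 3)) (Function('T')(J, v) = Mul(4, Mul(Mul(J, J), J)) = Mul(4, Mul(Pow(J, 2), J)) = Mul(4, Pow(J, 3)))
Function('h')(m) = Mul(864, Pow(m, 2)) (Function('h')(m) = Mul(Mul(4, Pow(6, 3)), Pow(m, 2)) = Mul(Mul(4, 216), Pow(m, 2)) = Mul(864, Pow(m, 2)))
Mul(Function('h')(-18), Function('k')(Function('M')(-2, -2), Mul(-5, 0))) = Mul(Mul(864, Pow(-18, 2)), 4) = Mul(Mul(864, 324), 4) = Mul(279936, 4) = 1119744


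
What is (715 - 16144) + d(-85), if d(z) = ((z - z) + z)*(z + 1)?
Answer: -8289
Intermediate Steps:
d(z) = z*(1 + z) (d(z) = (0 + z)*(1 + z) = z*(1 + z))
(715 - 16144) + d(-85) = (715 - 16144) - 85*(1 - 85) = -15429 - 85*(-84) = -15429 + 7140 = -8289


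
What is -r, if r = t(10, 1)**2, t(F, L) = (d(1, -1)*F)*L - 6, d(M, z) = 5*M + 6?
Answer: -10816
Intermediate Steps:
d(M, z) = 6 + 5*M
t(F, L) = -6 + 11*F*L (t(F, L) = ((6 + 5*1)*F)*L - 6 = ((6 + 5)*F)*L - 6 = (11*F)*L - 6 = 11*F*L - 6 = -6 + 11*F*L)
r = 10816 (r = (-6 + 11*10*1)**2 = (-6 + 110)**2 = 104**2 = 10816)
-r = -1*10816 = -10816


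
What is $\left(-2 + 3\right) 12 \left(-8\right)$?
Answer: $-96$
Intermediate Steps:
$\left(-2 + 3\right) 12 \left(-8\right) = 1 \cdot 12 \left(-8\right) = 12 \left(-8\right) = -96$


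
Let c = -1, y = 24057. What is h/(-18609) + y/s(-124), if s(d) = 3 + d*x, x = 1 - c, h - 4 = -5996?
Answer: -446208673/4559205 ≈ -97.870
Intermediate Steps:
h = -5992 (h = 4 - 5996 = -5992)
x = 2 (x = 1 - 1*(-1) = 1 + 1 = 2)
s(d) = 3 + 2*d (s(d) = 3 + d*2 = 3 + 2*d)
h/(-18609) + y/s(-124) = -5992/(-18609) + 24057/(3 + 2*(-124)) = -5992*(-1/18609) + 24057/(3 - 248) = 5992/18609 + 24057/(-245) = 5992/18609 + 24057*(-1/245) = 5992/18609 - 24057/245 = -446208673/4559205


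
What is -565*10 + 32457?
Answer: 26807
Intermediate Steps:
-565*10 + 32457 = -5650 + 32457 = 26807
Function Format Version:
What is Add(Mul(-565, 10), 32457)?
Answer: 26807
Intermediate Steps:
Add(Mul(-565, 10), 32457) = Add(-5650, 32457) = 26807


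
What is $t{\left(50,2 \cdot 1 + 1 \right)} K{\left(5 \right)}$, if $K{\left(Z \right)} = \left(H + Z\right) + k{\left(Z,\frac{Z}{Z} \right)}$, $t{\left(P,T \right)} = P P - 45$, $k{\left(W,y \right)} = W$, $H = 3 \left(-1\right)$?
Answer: $17185$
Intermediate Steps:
$H = -3$
$t{\left(P,T \right)} = -45 + P^{2}$ ($t{\left(P,T \right)} = P^{2} - 45 = -45 + P^{2}$)
$K{\left(Z \right)} = -3 + 2 Z$ ($K{\left(Z \right)} = \left(-3 + Z\right) + Z = -3 + 2 Z$)
$t{\left(50,2 \cdot 1 + 1 \right)} K{\left(5 \right)} = \left(-45 + 50^{2}\right) \left(-3 + 2 \cdot 5\right) = \left(-45 + 2500\right) \left(-3 + 10\right) = 2455 \cdot 7 = 17185$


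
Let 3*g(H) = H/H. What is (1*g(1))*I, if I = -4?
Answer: -4/3 ≈ -1.3333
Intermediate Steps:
g(H) = ⅓ (g(H) = (H/H)/3 = (⅓)*1 = ⅓)
(1*g(1))*I = (1*(⅓))*(-4) = (⅓)*(-4) = -4/3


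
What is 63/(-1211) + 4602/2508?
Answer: 128929/72314 ≈ 1.7829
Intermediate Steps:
63/(-1211) + 4602/2508 = 63*(-1/1211) + 4602*(1/2508) = -9/173 + 767/418 = 128929/72314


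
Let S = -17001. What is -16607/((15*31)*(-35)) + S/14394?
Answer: -12550039/78087450 ≈ -0.16072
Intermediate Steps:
-16607/((15*31)*(-35)) + S/14394 = -16607/((15*31)*(-35)) - 17001/14394 = -16607/(465*(-35)) - 17001*1/14394 = -16607/(-16275) - 5667/4798 = -16607*(-1/16275) - 5667/4798 = 16607/16275 - 5667/4798 = -12550039/78087450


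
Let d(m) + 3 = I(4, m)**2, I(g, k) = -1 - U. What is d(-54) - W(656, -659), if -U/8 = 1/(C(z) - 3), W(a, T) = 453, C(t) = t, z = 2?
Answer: -375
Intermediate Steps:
U = 8 (U = -8/(2 - 3) = -8/(-1) = -8*(-1) = 8)
I(g, k) = -9 (I(g, k) = -1 - 1*8 = -1 - 8 = -9)
d(m) = 78 (d(m) = -3 + (-9)**2 = -3 + 81 = 78)
d(-54) - W(656, -659) = 78 - 1*453 = 78 - 453 = -375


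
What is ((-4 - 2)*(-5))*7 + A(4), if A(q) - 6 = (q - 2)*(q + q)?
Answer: 232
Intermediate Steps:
A(q) = 6 + 2*q*(-2 + q) (A(q) = 6 + (q - 2)*(q + q) = 6 + (-2 + q)*(2*q) = 6 + 2*q*(-2 + q))
((-4 - 2)*(-5))*7 + A(4) = ((-4 - 2)*(-5))*7 + (6 - 4*4 + 2*4²) = -6*(-5)*7 + (6 - 16 + 2*16) = 30*7 + (6 - 16 + 32) = 210 + 22 = 232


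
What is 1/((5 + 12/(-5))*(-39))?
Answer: -5/507 ≈ -0.0098619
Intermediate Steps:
1/((5 + 12/(-5))*(-39)) = 1/((5 + 12*(-⅕))*(-39)) = 1/((5 - 12/5)*(-39)) = 1/((13/5)*(-39)) = 1/(-507/5) = -5/507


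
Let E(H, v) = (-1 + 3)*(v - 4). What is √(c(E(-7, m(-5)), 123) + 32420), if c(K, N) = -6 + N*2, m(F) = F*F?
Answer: 2*√8165 ≈ 180.72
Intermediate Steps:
m(F) = F²
E(H, v) = -8 + 2*v (E(H, v) = 2*(-4 + v) = -8 + 2*v)
c(K, N) = -6 + 2*N
√(c(E(-7, m(-5)), 123) + 32420) = √((-6 + 2*123) + 32420) = √((-6 + 246) + 32420) = √(240 + 32420) = √32660 = 2*√8165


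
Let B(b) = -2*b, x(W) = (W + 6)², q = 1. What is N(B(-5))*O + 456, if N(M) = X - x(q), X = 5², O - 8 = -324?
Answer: 8040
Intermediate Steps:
O = -316 (O = 8 - 324 = -316)
x(W) = (6 + W)²
X = 25
N(M) = -24 (N(M) = 25 - (6 + 1)² = 25 - 1*7² = 25 - 1*49 = 25 - 49 = -24)
N(B(-5))*O + 456 = -24*(-316) + 456 = 7584 + 456 = 8040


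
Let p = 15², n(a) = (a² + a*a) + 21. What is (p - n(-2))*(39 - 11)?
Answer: 5488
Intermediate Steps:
n(a) = 21 + 2*a² (n(a) = (a² + a²) + 21 = 2*a² + 21 = 21 + 2*a²)
p = 225
(p - n(-2))*(39 - 11) = (225 - (21 + 2*(-2)²))*(39 - 11) = (225 - (21 + 2*4))*28 = (225 - (21 + 8))*28 = (225 - 1*29)*28 = (225 - 29)*28 = 196*28 = 5488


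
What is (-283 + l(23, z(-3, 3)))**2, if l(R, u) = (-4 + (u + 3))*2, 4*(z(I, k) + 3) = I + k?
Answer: 84681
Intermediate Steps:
z(I, k) = -3 + I/4 + k/4 (z(I, k) = -3 + (I + k)/4 = -3 + (I/4 + k/4) = -3 + I/4 + k/4)
l(R, u) = -2 + 2*u (l(R, u) = (-4 + (3 + u))*2 = (-1 + u)*2 = -2 + 2*u)
(-283 + l(23, z(-3, 3)))**2 = (-283 + (-2 + 2*(-3 + (1/4)*(-3) + (1/4)*3)))**2 = (-283 + (-2 + 2*(-3 - 3/4 + 3/4)))**2 = (-283 + (-2 + 2*(-3)))**2 = (-283 + (-2 - 6))**2 = (-283 - 8)**2 = (-291)**2 = 84681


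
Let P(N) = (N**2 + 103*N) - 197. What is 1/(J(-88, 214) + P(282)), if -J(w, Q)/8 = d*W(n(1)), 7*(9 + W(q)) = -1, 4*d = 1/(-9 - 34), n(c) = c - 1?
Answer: 301/32620145 ≈ 9.2274e-6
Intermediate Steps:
n(c) = -1 + c
P(N) = -197 + N**2 + 103*N
d = -1/172 (d = 1/(4*(-9 - 34)) = (1/4)/(-43) = (1/4)*(-1/43) = -1/172 ≈ -0.0058140)
W(q) = -64/7 (W(q) = -9 + (1/7)*(-1) = -9 - 1/7 = -64/7)
J(w, Q) = -128/301 (J(w, Q) = -(-2)*(-64)/(43*7) = -8*16/301 = -128/301)
1/(J(-88, 214) + P(282)) = 1/(-128/301 + (-197 + 282**2 + 103*282)) = 1/(-128/301 + (-197 + 79524 + 29046)) = 1/(-128/301 + 108373) = 1/(32620145/301) = 301/32620145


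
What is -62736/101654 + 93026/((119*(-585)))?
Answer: -987416546/505474515 ≈ -1.9534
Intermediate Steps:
-62736/101654 + 93026/((119*(-585))) = -62736*1/101654 + 93026/(-69615) = -31368/50827 + 93026*(-1/69615) = -31368/50827 - 93026/69615 = -987416546/505474515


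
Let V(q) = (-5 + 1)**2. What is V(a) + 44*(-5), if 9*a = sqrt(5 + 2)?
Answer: -204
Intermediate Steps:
a = sqrt(7)/9 (a = sqrt(5 + 2)/9 = sqrt(7)/9 ≈ 0.29397)
V(q) = 16 (V(q) = (-4)**2 = 16)
V(a) + 44*(-5) = 16 + 44*(-5) = 16 - 220 = -204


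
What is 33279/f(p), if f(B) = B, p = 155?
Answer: 33279/155 ≈ 214.70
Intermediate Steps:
33279/f(p) = 33279/155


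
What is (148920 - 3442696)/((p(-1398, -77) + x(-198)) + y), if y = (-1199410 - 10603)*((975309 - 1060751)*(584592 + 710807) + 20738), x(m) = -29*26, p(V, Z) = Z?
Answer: -3293776/133926006209187229 ≈ -2.4594e-11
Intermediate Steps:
x(m) = -754
y = 133926006209188060 (y = -1210013*(-85442*1295399 + 20738) = -1210013*(-110681481358 + 20738) = -1210013*(-110681460620) = 133926006209188060)
(148920 - 3442696)/((p(-1398, -77) + x(-198)) + y) = (148920 - 3442696)/((-77 - 754) + 133926006209188060) = -3293776/(-831 + 133926006209188060) = -3293776/133926006209187229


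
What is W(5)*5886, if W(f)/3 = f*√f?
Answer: 88290*√5 ≈ 1.9742e+5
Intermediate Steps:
W(f) = 3*f^(3/2) (W(f) = 3*(f*√f) = 3*f^(3/2))
W(5)*5886 = (3*5^(3/2))*5886 = (3*(5*√5))*5886 = (15*√5)*5886 = 88290*√5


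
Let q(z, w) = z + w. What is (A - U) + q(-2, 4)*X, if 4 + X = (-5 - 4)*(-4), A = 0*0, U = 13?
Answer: 51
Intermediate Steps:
A = 0
X = 32 (X = -4 + (-5 - 4)*(-4) = -4 - 9*(-4) = -4 + 36 = 32)
q(z, w) = w + z
(A - U) + q(-2, 4)*X = (0 - 1*13) + (4 - 2)*32 = (0 - 13) + 2*32 = -13 + 64 = 51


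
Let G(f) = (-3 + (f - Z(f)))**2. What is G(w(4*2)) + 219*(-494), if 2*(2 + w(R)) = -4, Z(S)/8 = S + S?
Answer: -104937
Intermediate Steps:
Z(S) = 16*S (Z(S) = 8*(S + S) = 8*(2*S) = 16*S)
w(R) = -4 (w(R) = -2 + (1/2)*(-4) = -2 - 2 = -4)
G(f) = (-3 - 15*f)**2 (G(f) = (-3 + (f - 16*f))**2 = (-3 - 15*f)**2)
G(w(4*2)) + 219*(-494) = 9*(1 + 5*(-4))**2 + 219*(-494) = 9*(1 - 20)**2 - 108186 = 9*(-19)**2 - 108186 = 9*361 - 108186 = 3249 - 108186 = -104937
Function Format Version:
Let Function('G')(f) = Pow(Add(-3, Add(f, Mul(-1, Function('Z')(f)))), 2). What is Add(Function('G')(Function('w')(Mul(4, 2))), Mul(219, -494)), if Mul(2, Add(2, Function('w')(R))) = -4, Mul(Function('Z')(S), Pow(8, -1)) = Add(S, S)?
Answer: -104937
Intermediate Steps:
Function('Z')(S) = Mul(16, S) (Function('Z')(S) = Mul(8, Add(S, S)) = Mul(8, Mul(2, S)) = Mul(16, S))
Function('w')(R) = -4 (Function('w')(R) = Add(-2, Mul(Rational(1, 2), -4)) = Add(-2, -2) = -4)
Function('G')(f) = Pow(Add(-3, Mul(-15, f)), 2) (Function('G')(f) = Pow(Add(-3, Add(f, Mul(-1, Mul(16, f)))), 2) = Pow(Add(-3, Add(f, Mul(-16, f))), 2) = Pow(Add(-3, Mul(-15, f)), 2))
Add(Function('G')(Function('w')(Mul(4, 2))), Mul(219, -494)) = Add(Mul(9, Pow(Add(1, Mul(5, -4)), 2)), Mul(219, -494)) = Add(Mul(9, Pow(Add(1, -20), 2)), -108186) = Add(Mul(9, Pow(-19, 2)), -108186) = Add(Mul(9, 361), -108186) = Add(3249, -108186) = -104937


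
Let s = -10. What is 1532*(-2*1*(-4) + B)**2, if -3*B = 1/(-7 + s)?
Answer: 256274492/2601 ≈ 98529.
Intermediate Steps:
B = 1/51 (B = -1/(3*(-7 - 10)) = -1/3/(-17) = -1/3*(-1/17) = 1/51 ≈ 0.019608)
1532*(-2*1*(-4) + B)**2 = 1532*(-2*1*(-4) + 1/51)**2 = 1532*(-2*(-4) + 1/51)**2 = 1532*(8 + 1/51)**2 = 1532*(409/51)**2 = 1532*(167281/2601) = 256274492/2601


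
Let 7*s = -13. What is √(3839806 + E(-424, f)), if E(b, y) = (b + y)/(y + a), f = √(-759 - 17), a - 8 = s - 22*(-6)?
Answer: √2*√((1856544717 + 26878649*I*√194)/(967 + 14*I*√194)) ≈ 1959.5 + 0.0002012*I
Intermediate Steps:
s = -13/7 (s = (⅐)*(-13) = -13/7 ≈ -1.8571)
a = 967/7 (a = 8 + (-13/7 - 22*(-6)) = 8 + (-13/7 + 132) = 8 + 911/7 = 967/7 ≈ 138.14)
f = 2*I*√194 (f = √(-776) = 2*I*√194 ≈ 27.857*I)
E(b, y) = (b + y)/(967/7 + y) (E(b, y) = (b + y)/(y + 967/7) = (b + y)/(967/7 + y))
√(3839806 + E(-424, f)) = √(3839806 + 7*(-424 + 2*I*√194)/(967 + 7*(2*I*√194))) = √(3839806 + 7*(-424 + 2*I*√194)/(967 + 14*I*√194))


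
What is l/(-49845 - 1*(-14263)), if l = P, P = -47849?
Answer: 47849/35582 ≈ 1.3448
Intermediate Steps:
l = -47849
l/(-49845 - 1*(-14263)) = -47849/(-49845 - 1*(-14263)) = -47849/(-49845 + 14263) = -47849/(-35582) = -47849*(-1/35582) = 47849/35582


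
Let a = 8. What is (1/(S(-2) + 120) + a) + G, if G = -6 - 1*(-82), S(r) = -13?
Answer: 8989/107 ≈ 84.009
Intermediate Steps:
G = 76 (G = -6 + 82 = 76)
(1/(S(-2) + 120) + a) + G = (1/(-13 + 120) + 8) + 76 = (1/107 + 8) + 76 = 857/107 + 76 = 8989/107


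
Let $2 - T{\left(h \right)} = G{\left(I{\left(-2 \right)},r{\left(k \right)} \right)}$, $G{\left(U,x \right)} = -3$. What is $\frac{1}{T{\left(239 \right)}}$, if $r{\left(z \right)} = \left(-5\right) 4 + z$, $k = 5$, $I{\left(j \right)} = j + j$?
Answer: $\frac{1}{5} \approx 0.2$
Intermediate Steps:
$I{\left(j \right)} = 2 j$
$r{\left(z \right)} = -20 + z$
$T{\left(h \right)} = 5$ ($T{\left(h \right)} = 2 - -3 = 2 + 3 = 5$)
$\frac{1}{T{\left(239 \right)}} = \frac{1}{5}$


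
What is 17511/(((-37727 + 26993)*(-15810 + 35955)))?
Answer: -5837/72078810 ≈ -8.0981e-5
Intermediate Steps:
17511/(((-37727 + 26993)*(-15810 + 35955))) = 17511/((-10734*20145)) = 17511/(-216236430) = 17511*(-1/216236430) = -5837/72078810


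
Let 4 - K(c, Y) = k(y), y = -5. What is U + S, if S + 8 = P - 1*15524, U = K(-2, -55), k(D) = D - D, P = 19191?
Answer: 3663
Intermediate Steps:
k(D) = 0
K(c, Y) = 4 (K(c, Y) = 4 - 1*0 = 4 + 0 = 4)
U = 4
S = 3659 (S = -8 + (19191 - 1*15524) = -8 + (19191 - 15524) = -8 + 3667 = 3659)
U + S = 4 + 3659 = 3663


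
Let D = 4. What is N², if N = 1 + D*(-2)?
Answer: 49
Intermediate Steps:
N = -7 (N = 1 + 4*(-2) = 1 - 8 = -7)
N² = (-7)² = 49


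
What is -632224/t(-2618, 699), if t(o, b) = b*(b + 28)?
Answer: -632224/508173 ≈ -1.2441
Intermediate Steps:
t(o, b) = b*(28 + b)
-632224/t(-2618, 699) = -632224*1/(699*(28 + 699)) = -632224/(699*727) = -632224/508173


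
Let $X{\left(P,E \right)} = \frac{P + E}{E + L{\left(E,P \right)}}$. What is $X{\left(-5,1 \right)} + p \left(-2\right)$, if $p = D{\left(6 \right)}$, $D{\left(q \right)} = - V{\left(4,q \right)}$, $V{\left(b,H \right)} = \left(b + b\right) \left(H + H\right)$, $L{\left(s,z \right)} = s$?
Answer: $190$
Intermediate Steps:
$V{\left(b,H \right)} = 4 H b$ ($V{\left(b,H \right)} = 2 b 2 H = 4 H b$)
$D{\left(q \right)} = - 16 q$ ($D{\left(q \right)} = - 4 q 4 = - 16 q$)
$p = -96$ ($p = \left(-16\right) 6 = -96$)
$X{\left(P,E \right)} = \frac{E + P}{2 E}$ ($X{\left(P,E \right)} = \frac{P + E}{E + E} = \frac{E + P}{2 E}$)
$X{\left(-5,1 \right)} + p \left(-2\right) = \frac{1 - 5}{2 \cdot 1} - -192 = \frac{1}{2} \cdot 1 \left(-4\right) + 192 = -2 + 192 = 190$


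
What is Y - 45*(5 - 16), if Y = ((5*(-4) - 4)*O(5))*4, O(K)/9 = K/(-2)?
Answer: 2655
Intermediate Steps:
O(K) = -9*K/2 (O(K) = 9*(K/(-2)) = 9*(K*(-1/2)) = 9*(-K/2) = -9*K/2)
Y = 2160 (Y = ((5*(-4) - 4)*(-9/2*5))*4 = ((-20 - 4)*(-45/2))*4 = -24*(-45/2)*4 = 540*4 = 2160)
Y - 45*(5 - 16) = 2160 - 45*(5 - 16) = 2160 - 45*(-11) = 2160 + 495 = 2655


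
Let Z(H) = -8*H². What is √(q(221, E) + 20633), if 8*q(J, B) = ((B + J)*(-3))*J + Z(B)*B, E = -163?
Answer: √17386293/2 ≈ 2084.8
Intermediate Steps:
q(J, B) = -B³ + J*(-3*B - 3*J)/8 (q(J, B) = (((B + J)*(-3))*J + (-8*B²)*B)/8 = ((-3*B - 3*J)*J - 8*B³)/8 = (J*(-3*B - 3*J) - 8*B³)/8 = (-8*B³ + J*(-3*B - 3*J))/8 = -B³ + J*(-3*B - 3*J)/8)
√(q(221, E) + 20633) = √((-1*(-163)³ - 3/8*221² - 3/8*(-163)*221) + 20633) = √((-1*(-4330747) - 3/8*48841 + 108069/8) + 20633) = √((4330747 - 146523/8 + 108069/8) + 20633) = √(17303761/4 + 20633) = √(17386293/4) = √17386293/2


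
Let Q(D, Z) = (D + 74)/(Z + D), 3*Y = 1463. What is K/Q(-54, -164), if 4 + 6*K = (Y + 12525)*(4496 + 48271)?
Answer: -37421846101/30 ≈ -1.2474e+9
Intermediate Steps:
Y = 1463/3 (Y = (⅓)*1463 = 1463/3 ≈ 487.67)
Q(D, Z) = (74 + D)/(D + Z)
K = 343319689/3 (K = -⅔ + ((1463/3 + 12525)*(4496 + 48271))/6 = -⅔ + ((39038/3)*52767)/6 = -⅔ + (⅙)*686639382 = -⅔ + 114439897 = 343319689/3 ≈ 1.1444e+8)
K/Q(-54, -164) = 343319689/(3*(((74 - 54)/(-54 - 164)))) = 343319689/(3*((20/(-218)))) = 343319689/(3*((-1/218*20))) = 343319689/(3*(-10/109)) = (343319689/3)*(-109/10) = -37421846101/30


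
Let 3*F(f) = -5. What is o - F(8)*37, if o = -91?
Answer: -88/3 ≈ -29.333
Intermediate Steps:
F(f) = -5/3 (F(f) = (⅓)*(-5) = -5/3)
o - F(8)*37 = -91 - 1*(-5/3)*37 = -91 + (5/3)*37 = -91 + 185/3 = -88/3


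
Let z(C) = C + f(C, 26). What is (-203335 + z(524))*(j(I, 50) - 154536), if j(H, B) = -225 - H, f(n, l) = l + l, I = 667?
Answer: 31514425852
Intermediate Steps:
f(n, l) = 2*l
z(C) = 52 + C (z(C) = C + 2*26 = C + 52 = 52 + C)
(-203335 + z(524))*(j(I, 50) - 154536) = (-203335 + (52 + 524))*((-225 - 1*667) - 154536) = (-203335 + 576)*((-225 - 667) - 154536) = -202759*(-892 - 154536) = -202759*(-155428) = 31514425852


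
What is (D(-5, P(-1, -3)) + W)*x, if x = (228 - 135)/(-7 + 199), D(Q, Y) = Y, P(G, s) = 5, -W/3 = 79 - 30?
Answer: -2201/32 ≈ -68.781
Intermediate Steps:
W = -147 (W = -3*(79 - 30) = -3*49 = -147)
x = 31/64 (x = 93/192 = 93*(1/192) = 31/64 ≈ 0.48438)
(D(-5, P(-1, -3)) + W)*x = (5 - 147)*(31/64) = -142*31/64 = -2201/32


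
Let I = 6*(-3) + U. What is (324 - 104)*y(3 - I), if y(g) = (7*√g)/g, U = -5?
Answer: 770*√26/13 ≈ 302.02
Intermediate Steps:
I = -23 (I = 6*(-3) - 5 = -18 - 5 = -23)
y(g) = 7/√g
(324 - 104)*y(3 - I) = (324 - 104)*(7/√(3 - 1*(-23))) = 220*(7/√(3 + 23)) = 220*(7/√26) = 220*(7*(√26/26)) = 220*(7*√26/26) = 770*√26/13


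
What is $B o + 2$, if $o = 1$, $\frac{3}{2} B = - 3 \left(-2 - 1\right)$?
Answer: $8$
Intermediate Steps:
$B = 6$ ($B = \frac{2 \left(- 3 \left(-2 - 1\right)\right)}{3} = \frac{2 \left(\left(-3\right) \left(-3\right)\right)}{3} = \frac{2}{3} \cdot 9 = 6$)
$B o + 2 = 6 \cdot 1 + 2 = 6 + 2 = 8$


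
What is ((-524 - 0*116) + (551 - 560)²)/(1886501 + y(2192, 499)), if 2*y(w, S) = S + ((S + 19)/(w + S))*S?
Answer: -2384226/10154749673 ≈ -0.00023479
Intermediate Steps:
y(w, S) = S/2 + S*(19 + S)/(2*(S + w)) (y(w, S) = (S + ((S + 19)/(w + S))*S)/2 = (S + ((19 + S)/(S + w))*S)/2 = (S + S*(19 + S)/(S + w))/2 = S/2 + S*(19 + S)/(2*(S + w)))
((-524 - 0*116) + (551 - 560)²)/(1886501 + y(2192, 499)) = ((-524 - 0*116) + (551 - 560)²)/(1886501 + (½)*499*(19 + 2192 + 2*499)/(499 + 2192)) = ((-524 - 803*0) + (-9)²)/(1886501 + (½)*499*(19 + 2192 + 998)/2691) = ((-524 + 0) + 81)/(1886501 + (½)*499*(1/2691)*3209) = (-524 + 81)/(1886501 + 1601291/5382) = -443/10154749673/5382 = -443*5382/10154749673 = -2384226/10154749673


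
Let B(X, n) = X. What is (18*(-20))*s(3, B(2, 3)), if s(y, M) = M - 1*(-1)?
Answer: -1080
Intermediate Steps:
s(y, M) = 1 + M (s(y, M) = M + 1 = 1 + M)
(18*(-20))*s(3, B(2, 3)) = (18*(-20))*(1 + 2) = -360*3 = -1080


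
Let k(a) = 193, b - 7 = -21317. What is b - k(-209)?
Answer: -21503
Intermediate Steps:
b = -21310 (b = 7 - 21317 = -21310)
b - k(-209) = -21310 - 1*193 = -21310 - 193 = -21503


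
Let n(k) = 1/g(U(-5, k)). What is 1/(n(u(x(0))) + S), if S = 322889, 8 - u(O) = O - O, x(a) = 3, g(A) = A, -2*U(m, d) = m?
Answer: 5/1614447 ≈ 3.0970e-6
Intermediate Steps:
U(m, d) = -m/2
u(O) = 8 (u(O) = 8 - (O - O) = 8 - 1*0 = 8 + 0 = 8)
n(k) = ⅖ (n(k) = 1/(-½*(-5)) = 1/(5/2) = ⅖)
1/(n(u(x(0))) + S) = 1/(⅖ + 322889) = 1/(1614447/5) = 5/1614447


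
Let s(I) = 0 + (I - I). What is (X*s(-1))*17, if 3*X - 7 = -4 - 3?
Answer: 0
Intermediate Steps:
X = 0 (X = 7/3 + (-4 - 3)/3 = 7/3 + (1/3)*(-7) = 7/3 - 7/3 = 0)
s(I) = 0 (s(I) = 0 + 0 = 0)
(X*s(-1))*17 = (0*0)*17 = 0*17 = 0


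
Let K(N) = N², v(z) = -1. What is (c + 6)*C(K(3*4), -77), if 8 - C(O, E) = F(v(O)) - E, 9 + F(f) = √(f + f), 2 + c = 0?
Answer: -240 - 4*I*√2 ≈ -240.0 - 5.6569*I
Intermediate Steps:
c = -2 (c = -2 + 0 = -2)
F(f) = -9 + √2*√f (F(f) = -9 + √(f + f) = -9 + √(2*f) = -9 + √2*√f)
C(O, E) = 17 + E - I*√2 (C(O, E) = 8 - ((-9 + √2*√(-1)) - E) = 8 - ((-9 + √2*I) - E) = 8 - ((-9 + I*√2) - E) = 8 - (-9 - E + I*√2) = 8 + (9 + E - I*√2) = 17 + E - I*√2)
(c + 6)*C(K(3*4), -77) = (-2 + 6)*(17 - 77 - I*√2) = 4*(-60 - I*√2) = -240 - 4*I*√2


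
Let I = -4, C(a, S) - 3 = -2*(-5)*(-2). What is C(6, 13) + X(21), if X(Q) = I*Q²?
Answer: -1781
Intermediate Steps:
C(a, S) = -17 (C(a, S) = 3 - 2*(-5)*(-2) = 3 + 10*(-2) = 3 - 20 = -17)
X(Q) = -4*Q²
C(6, 13) + X(21) = -17 - 4*21² = -17 - 4*441 = -17 - 1764 = -1781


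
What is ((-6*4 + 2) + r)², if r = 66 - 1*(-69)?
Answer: 12769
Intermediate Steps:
r = 135 (r = 66 + 69 = 135)
((-6*4 + 2) + r)² = ((-6*4 + 2) + 135)² = ((-24 + 2) + 135)² = (-22 + 135)² = 113² = 12769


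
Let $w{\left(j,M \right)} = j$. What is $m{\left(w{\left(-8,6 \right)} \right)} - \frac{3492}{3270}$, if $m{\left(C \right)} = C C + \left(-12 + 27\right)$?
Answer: $\frac{42473}{545} \approx 77.932$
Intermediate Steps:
$m{\left(C \right)} = 15 + C^{2}$ ($m{\left(C \right)} = C^{2} + 15 = 15 + C^{2}$)
$m{\left(w{\left(-8,6 \right)} \right)} - \frac{3492}{3270} = \left(15 + \left(-8\right)^{2}\right) - \frac{3492}{3270} = \left(15 + 64\right) - \frac{582}{545} = 79 - \frac{582}{545} = \frac{42473}{545}$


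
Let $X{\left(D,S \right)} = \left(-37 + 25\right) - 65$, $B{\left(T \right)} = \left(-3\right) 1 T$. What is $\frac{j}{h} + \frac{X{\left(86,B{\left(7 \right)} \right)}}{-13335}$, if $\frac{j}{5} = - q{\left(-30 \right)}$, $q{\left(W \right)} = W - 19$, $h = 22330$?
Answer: $\frac{20353}{1215390} \approx 0.016746$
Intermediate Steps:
$q{\left(W \right)} = -19 + W$ ($q{\left(W \right)} = W - 19 = -19 + W$)
$B{\left(T \right)} = - 3 T$
$j = 245$ ($j = 5 \left(- (-19 - 30)\right) = 5 \left(\left(-1\right) \left(-49\right)\right) = 5 \cdot 49 = 245$)
$X{\left(D,S \right)} = -77$ ($X{\left(D,S \right)} = -12 - 65 = -77$)
$\frac{j}{h} + \frac{X{\left(86,B{\left(7 \right)} \right)}}{-13335} = \frac{245}{22330} - \frac{77}{-13335} = 245 \cdot \frac{1}{22330} - - \frac{11}{1905} = \frac{7}{638} + \frac{11}{1905} = \frac{20353}{1215390}$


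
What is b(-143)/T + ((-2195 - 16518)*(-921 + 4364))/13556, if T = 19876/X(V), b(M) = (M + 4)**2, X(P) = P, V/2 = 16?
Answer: -318051676563/67359764 ≈ -4721.7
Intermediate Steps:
V = 32 (V = 2*16 = 32)
b(M) = (4 + M)**2
T = 4969/8 (T = 19876/32 = 19876*(1/32) = 4969/8 ≈ 621.13)
b(-143)/T + ((-2195 - 16518)*(-921 + 4364))/13556 = (4 - 143)**2/(4969/8) + ((-2195 - 16518)*(-921 + 4364))/13556 = (-139)**2*(8/4969) - 18713*3443*(1/13556) = 19321*(8/4969) - 64428859*1/13556 = 154568/4969 - 64428859/13556 = -318051676563/67359764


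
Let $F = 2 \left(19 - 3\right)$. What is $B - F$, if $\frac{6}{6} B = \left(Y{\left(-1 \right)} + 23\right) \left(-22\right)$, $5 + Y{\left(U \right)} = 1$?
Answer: $-450$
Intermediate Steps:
$Y{\left(U \right)} = -4$ ($Y{\left(U \right)} = -5 + 1 = -4$)
$F = 32$ ($F = 2 \cdot 16 = 32$)
$B = -418$ ($B = \left(-4 + 23\right) \left(-22\right) = 19 \left(-22\right) = -418$)
$B - F = -418 - 32 = -450$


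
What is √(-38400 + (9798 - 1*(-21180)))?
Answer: I*√7422 ≈ 86.151*I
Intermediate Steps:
√(-38400 + (9798 - 1*(-21180))) = √(-38400 + (9798 + 21180)) = √(-38400 + 30978) = √(-7422) = I*√7422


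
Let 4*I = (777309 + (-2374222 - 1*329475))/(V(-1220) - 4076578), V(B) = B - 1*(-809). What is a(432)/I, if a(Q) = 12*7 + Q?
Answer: 2103726324/481597 ≈ 4368.2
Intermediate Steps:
V(B) = 809 + B (V(B) = B + 809 = 809 + B)
a(Q) = 84 + Q
I = 481597/4076989 (I = ((777309 + (-2374222 - 1*329475))/((809 - 1220) - 4076578))/4 = ((777309 + (-2374222 - 329475))/(-411 - 4076578))/4 = ((777309 - 2703697)/(-4076989))/4 = (-1926388*(-1/4076989))/4 = (¼)*(1926388/4076989) = 481597/4076989 ≈ 0.11813)
a(432)/I = (84 + 432)/(481597/4076989) = 516*(4076989/481597) = 2103726324/481597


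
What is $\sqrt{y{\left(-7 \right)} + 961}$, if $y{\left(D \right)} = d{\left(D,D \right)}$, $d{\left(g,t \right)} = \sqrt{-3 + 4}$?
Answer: $\sqrt{962} \approx 31.016$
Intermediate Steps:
$d{\left(g,t \right)} = 1$ ($d{\left(g,t \right)} = \sqrt{1} = 1$)
$y{\left(D \right)} = 1$
$\sqrt{y{\left(-7 \right)} + 961} = \sqrt{1 + 961} = \sqrt{962}$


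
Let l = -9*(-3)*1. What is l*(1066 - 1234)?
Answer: -4536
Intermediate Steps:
l = 27 (l = 27*1 = 27)
l*(1066 - 1234) = 27*(1066 - 1234) = 27*(-168) = -4536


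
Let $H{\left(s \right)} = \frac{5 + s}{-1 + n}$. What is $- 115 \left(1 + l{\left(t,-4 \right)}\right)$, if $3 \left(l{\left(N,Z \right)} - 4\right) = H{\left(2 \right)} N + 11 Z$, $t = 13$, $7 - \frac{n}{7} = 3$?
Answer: $\frac{79580}{81} \approx 982.47$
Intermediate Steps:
$n = 28$ ($n = 49 - 21 = 28$)
$H{\left(s \right)} = \frac{5}{27} + \frac{s}{27}$ ($H{\left(s \right)} = \frac{5 + s}{-1 + 28} = \frac{5 + s}{27} = \left(5 + s\right) \frac{1}{27} = \frac{5}{27} + \frac{s}{27}$)
$l{\left(N,Z \right)} = 4 + \frac{7 N}{81} + \frac{11 Z}{3}$ ($l{\left(N,Z \right)} = 4 + \frac{\left(\frac{5}{27} + \frac{1}{27} \cdot 2\right) N + 11 Z}{3} = 4 + \frac{\left(\frac{5}{27} + \frac{2}{27}\right) N + 11 Z}{3} = 4 + \frac{\frac{7 N}{27} + 11 Z}{3} = 4 + \frac{11 Z + \frac{7 N}{27}}{3} = 4 + \left(\frac{7 N}{81} + \frac{11 Z}{3}\right) = 4 + \frac{7 N}{81} + \frac{11 Z}{3}$)
$- 115 \left(1 + l{\left(t,-4 \right)}\right) = - 115 \left(1 + \left(4 + \frac{7}{81} \cdot 13 + \frac{11}{3} \left(-4\right)\right)\right) = - 115 \left(1 + \left(4 + \frac{91}{81} - \frac{44}{3}\right)\right) = - 115 \left(1 - \frac{773}{81}\right) = \left(-115\right) \left(- \frac{692}{81}\right) = \frac{79580}{81}$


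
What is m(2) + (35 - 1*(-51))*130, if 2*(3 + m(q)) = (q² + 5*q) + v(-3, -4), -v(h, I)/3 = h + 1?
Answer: 11187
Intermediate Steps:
v(h, I) = -3 - 3*h (v(h, I) = -3*(h + 1) = -3*(1 + h) = -3 - 3*h)
m(q) = q²/2 + 5*q/2 (m(q) = -3 + ((q² + 5*q) + (-3 - 3*(-3)))/2 = -3 + ((q² + 5*q) + (-3 + 9))/2 = -3 + ((q² + 5*q) + 6)/2 = -3 + (6 + q² + 5*q)/2 = -3 + (3 + q²/2 + 5*q/2) = q²/2 + 5*q/2)
m(2) + (35 - 1*(-51))*130 = (½)*2*(5 + 2) + (35 - 1*(-51))*130 = (½)*2*7 + (35 + 51)*130 = 7 + 86*130 = 7 + 11180 = 11187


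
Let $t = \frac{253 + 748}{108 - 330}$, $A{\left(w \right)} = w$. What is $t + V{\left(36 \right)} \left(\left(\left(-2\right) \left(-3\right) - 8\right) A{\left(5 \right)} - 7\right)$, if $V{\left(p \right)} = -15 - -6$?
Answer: $\frac{32965}{222} \approx 148.49$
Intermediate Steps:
$V{\left(p \right)} = -9$ ($V{\left(p \right)} = -15 + 6 = -9$)
$t = - \frac{1001}{222}$ ($t = \frac{1001}{-222} = 1001 \left(- \frac{1}{222}\right) = - \frac{1001}{222} \approx -4.509$)
$t + V{\left(36 \right)} \left(\left(\left(-2\right) \left(-3\right) - 8\right) A{\left(5 \right)} - 7\right) = - \frac{1001}{222} - 9 \left(\left(\left(-2\right) \left(-3\right) - 8\right) 5 - 7\right) = - \frac{1001}{222} - 9 \left(\left(6 - 8\right) 5 - 7\right) = - \frac{1001}{222} - 9 \left(\left(-2\right) 5 - 7\right) = - \frac{1001}{222} - 9 \left(-10 - 7\right) = - \frac{1001}{222} - -153 = - \frac{1001}{222} + 153 = \frac{32965}{222}$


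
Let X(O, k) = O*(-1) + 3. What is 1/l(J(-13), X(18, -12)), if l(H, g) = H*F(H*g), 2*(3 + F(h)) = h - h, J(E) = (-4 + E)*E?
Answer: -1/663 ≈ -0.0015083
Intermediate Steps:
J(E) = E*(-4 + E)
F(h) = -3 (F(h) = -3 + (h - h)/2 = -3 + (½)*0 = -3 + 0 = -3)
X(O, k) = 3 - O (X(O, k) = -O + 3 = 3 - O)
l(H, g) = -3*H (l(H, g) = H*(-3) = -3*H)
1/l(J(-13), X(18, -12)) = 1/(-(-39)*(-4 - 13)) = 1/(-(-39)*(-17)) = 1/(-3*221) = 1/(-663) = -1/663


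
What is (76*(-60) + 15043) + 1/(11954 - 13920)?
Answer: 20609577/1966 ≈ 10483.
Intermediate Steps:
(76*(-60) + 15043) + 1/(11954 - 13920) = (-4560 + 15043) + 1/(-1966) = 10483 - 1/1966 = 20609577/1966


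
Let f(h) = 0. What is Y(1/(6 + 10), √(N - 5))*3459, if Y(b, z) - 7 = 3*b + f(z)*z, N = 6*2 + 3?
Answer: 397785/16 ≈ 24862.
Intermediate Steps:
N = 15 (N = 12 + 3 = 15)
Y(b, z) = 7 + 3*b (Y(b, z) = 7 + (3*b + 0*z) = 7 + (3*b + 0) = 7 + 3*b)
Y(1/(6 + 10), √(N - 5))*3459 = (7 + 3/(6 + 10))*3459 = (7 + 3/16)*3459 = (115/16)*3459 = 397785/16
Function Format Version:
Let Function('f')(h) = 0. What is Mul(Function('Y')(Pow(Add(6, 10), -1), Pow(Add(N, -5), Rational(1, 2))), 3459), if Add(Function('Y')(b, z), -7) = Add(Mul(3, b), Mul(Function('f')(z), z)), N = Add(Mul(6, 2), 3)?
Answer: Rational(397785, 16) ≈ 24862.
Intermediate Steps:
N = 15 (N = Add(12, 3) = 15)
Function('Y')(b, z) = Add(7, Mul(3, b)) (Function('Y')(b, z) = Add(7, Add(Mul(3, b), Mul(0, z))) = Add(7, Add(Mul(3, b), 0)) = Add(7, Mul(3, b)))
Mul(Function('Y')(Pow(Add(6, 10), -1), Pow(Add(N, -5), Rational(1, 2))), 3459) = Mul(Add(7, Mul(3, Pow(Add(6, 10), -1))), 3459) = Mul(Add(7, Mul(3, Pow(16, -1))), 3459) = Mul(Add(7, Mul(3, Rational(1, 16))), 3459) = Mul(Add(7, Rational(3, 16)), 3459) = Mul(Rational(115, 16), 3459) = Rational(397785, 16)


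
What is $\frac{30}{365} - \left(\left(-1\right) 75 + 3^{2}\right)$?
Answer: $\frac{4824}{73} \approx 66.082$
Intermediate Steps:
$\frac{30}{365} - \left(\left(-1\right) 75 + 3^{2}\right) = 30 \cdot \frac{1}{365} - \left(-75 + 9\right) = \frac{6}{73} - -66 = \frac{6}{73} + 66 = \frac{4824}{73}$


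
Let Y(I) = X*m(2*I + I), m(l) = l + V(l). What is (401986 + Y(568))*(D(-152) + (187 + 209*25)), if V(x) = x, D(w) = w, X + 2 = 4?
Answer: 2150298520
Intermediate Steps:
X = 2 (X = -2 + 4 = 2)
m(l) = 2*l (m(l) = l + l = 2*l)
Y(I) = 12*I (Y(I) = 2*(2*(2*I + I)) = 2*(2*(3*I)) = 2*(6*I) = 12*I)
(401986 + Y(568))*(D(-152) + (187 + 209*25)) = (401986 + 12*568)*(-152 + (187 + 209*25)) = (401986 + 6816)*(-152 + (187 + 5225)) = 408802*(-152 + 5412) = 408802*5260 = 2150298520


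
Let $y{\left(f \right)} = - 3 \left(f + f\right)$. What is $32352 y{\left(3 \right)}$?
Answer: $-582336$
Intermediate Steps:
$y{\left(f \right)} = - 6 f$ ($y{\left(f \right)} = - 3 \cdot 2 f = - 6 f$)
$32352 y{\left(3 \right)} = 32352 \left(\left(-6\right) 3\right) = 32352 \left(-18\right) = -582336$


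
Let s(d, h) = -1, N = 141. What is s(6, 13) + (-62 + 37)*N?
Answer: -3526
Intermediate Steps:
s(6, 13) + (-62 + 37)*N = -1 + (-62 + 37)*141 = -1 - 25*141 = -1 - 3525 = -3526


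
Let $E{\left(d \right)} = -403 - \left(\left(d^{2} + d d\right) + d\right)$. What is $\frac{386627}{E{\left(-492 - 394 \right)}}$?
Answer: $- \frac{386627}{1569509} \approx -0.24634$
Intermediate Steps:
$E{\left(d \right)} = -403 - d - 2 d^{2}$ ($E{\left(d \right)} = -403 - \left(\left(d^{2} + d^{2}\right) + d\right) = -403 - \left(2 d^{2} + d\right) = -403 - \left(d + 2 d^{2}\right) = -403 - d - 2 d^{2}$)
$\frac{386627}{E{\left(-492 - 394 \right)}} = \frac{386627}{-403 - \left(-492 - 394\right) - 2 \left(-492 - 394\right)^{2}} = \frac{386627}{-403 - -886 - 2 \left(-886\right)^{2}} = \frac{386627}{-403 + 886 - 1569992} = \frac{386627}{-1569509} = 386627 \left(- \frac{1}{1569509}\right) = - \frac{386627}{1569509}$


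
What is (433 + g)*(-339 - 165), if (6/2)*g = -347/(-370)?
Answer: -40402068/185 ≈ -2.1839e+5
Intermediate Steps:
g = 347/1110 (g = (-347/(-370))/3 = (-347*(-1/370))/3 = (⅓)*(347/370) = 347/1110 ≈ 0.31261)
(433 + g)*(-339 - 165) = (433 + 347/1110)*(-339 - 165) = (480977/1110)*(-504) = -40402068/185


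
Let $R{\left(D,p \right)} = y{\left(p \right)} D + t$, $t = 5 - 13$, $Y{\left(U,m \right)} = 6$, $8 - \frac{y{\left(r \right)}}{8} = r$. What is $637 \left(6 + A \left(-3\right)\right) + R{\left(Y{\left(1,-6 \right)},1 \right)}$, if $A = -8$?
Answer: $19438$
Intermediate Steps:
$y{\left(r \right)} = 64 - 8 r$
$t = -8$
$R{\left(D,p \right)} = -8 + D \left(64 - 8 p\right)$ ($R{\left(D,p \right)} = \left(64 - 8 p\right) D - 8 = D \left(64 - 8 p\right) - 8 = -8 + D \left(64 - 8 p\right)$)
$637 \left(6 + A \left(-3\right)\right) + R{\left(Y{\left(1,-6 \right)},1 \right)} = 637 \left(6 - -24\right) - \left(8 + 48 \left(-8 + 1\right)\right) = 637 \left(6 + 24\right) - \left(8 + 48 \left(-7\right)\right) = 637 \cdot 30 + \left(-8 + 336\right) = 19110 + 328 = 19438$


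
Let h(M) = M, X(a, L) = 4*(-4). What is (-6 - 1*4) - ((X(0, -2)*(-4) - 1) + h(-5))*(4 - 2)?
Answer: -126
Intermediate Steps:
X(a, L) = -16
(-6 - 1*4) - ((X(0, -2)*(-4) - 1) + h(-5))*(4 - 2) = (-6 - 1*4) - ((-16*(-4) - 1) - 5)*(4 - 2) = (-6 - 4) - ((64 - 1) - 5)*2 = -10 - (63 - 5)*2 = -10 - 58*2 = -10 - 1*116 = -10 - 116 = -126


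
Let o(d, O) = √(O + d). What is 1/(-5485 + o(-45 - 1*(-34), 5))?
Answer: -5485/30085231 - I*√6/30085231 ≈ -0.00018232 - 8.1418e-8*I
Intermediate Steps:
1/(-5485 + o(-45 - 1*(-34), 5)) = 1/(-5485 + √(5 + (-45 - 1*(-34)))) = 1/(-5485 + √(5 + (-45 + 34))) = 1/(-5485 + √(5 - 11)) = 1/(-5485 + √(-6)) = 1/(-5485 + I*√6)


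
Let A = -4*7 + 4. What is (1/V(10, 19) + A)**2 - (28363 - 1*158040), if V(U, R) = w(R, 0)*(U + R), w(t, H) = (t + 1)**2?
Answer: 17526843123201/134560000 ≈ 1.3025e+5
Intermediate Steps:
A = -24 (A = -28 + 4 = -24)
w(t, H) = (1 + t)**2
V(U, R) = (1 + R)**2*(R + U) (V(U, R) = (1 + R)**2*(U + R) = (1 + R)**2*(R + U))
(1/V(10, 19) + A)**2 - (28363 - 1*158040) = (1/((1 + 19)**2*(19 + 10)) - 24)**2 - (28363 - 1*158040) = (1/(20**2*29) - 24)**2 - (28363 - 158040) = (1/(400*29) - 24)**2 - 1*(-129677) = (1/11600 - 24)**2 + 129677 = (-278399/11600)**2 + 129677 = 77506003201/134560000 + 129677 = 17526843123201/134560000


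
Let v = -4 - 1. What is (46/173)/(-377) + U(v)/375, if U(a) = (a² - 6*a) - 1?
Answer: 1168228/8152625 ≈ 0.14329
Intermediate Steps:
v = -5
U(a) = -1 + a² - 6*a
(46/173)/(-377) + U(v)/375 = (46/173)/(-377) + (-1 + (-5)² - 6*(-5))/375 = (46*(1/173))*(-1/377) + (-1 + 25 + 30)*(1/375) = (46/173)*(-1/377) + 54*(1/375) = -46/65221 + 18/125 = 1168228/8152625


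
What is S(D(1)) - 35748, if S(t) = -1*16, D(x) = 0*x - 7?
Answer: -35764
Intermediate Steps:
D(x) = -7 (D(x) = 0 - 7 = -7)
S(t) = -16
S(D(1)) - 35748 = -16 - 35748 = -35764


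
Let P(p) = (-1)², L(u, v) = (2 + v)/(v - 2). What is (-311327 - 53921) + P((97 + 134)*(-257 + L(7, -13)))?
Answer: -365247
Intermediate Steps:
L(u, v) = (2 + v)/(-2 + v)
P(p) = 1
(-311327 - 53921) + P((97 + 134)*(-257 + L(7, -13))) = (-311327 - 53921) + 1 = -365248 + 1 = -365247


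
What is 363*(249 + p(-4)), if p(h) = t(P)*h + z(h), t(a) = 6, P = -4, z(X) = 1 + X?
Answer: 80586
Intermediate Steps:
p(h) = 1 + 7*h (p(h) = 6*h + (1 + h) = 1 + 7*h)
363*(249 + p(-4)) = 363*(249 + (1 + 7*(-4))) = 363*(249 + (1 - 28)) = 363*(249 - 27) = 363*222 = 80586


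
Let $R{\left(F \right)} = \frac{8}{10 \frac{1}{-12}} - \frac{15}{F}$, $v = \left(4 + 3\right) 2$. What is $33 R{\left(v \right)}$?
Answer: $- \frac{24651}{70} \approx -352.16$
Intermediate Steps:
$v = 14$ ($v = 7 \cdot 2 = 14$)
$R{\left(F \right)} = - \frac{48}{5} - \frac{15}{F}$ ($R{\left(F \right)} = \frac{8}{10 \left(- \frac{1}{12}\right)} - \frac{15}{F} = \frac{8}{- \frac{5}{6}} - \frac{15}{F} = 8 \left(- \frac{6}{5}\right) - \frac{15}{F} = - \frac{48}{5} - \frac{15}{F}$)
$33 R{\left(v \right)} = 33 \left(- \frac{48}{5} - \frac{15}{14}\right) = 33 \left(- \frac{747}{70}\right) = - \frac{24651}{70}$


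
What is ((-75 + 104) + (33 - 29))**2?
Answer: 1089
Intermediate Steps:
((-75 + 104) + (33 - 29))**2 = (29 + 4)**2 = 33**2 = 1089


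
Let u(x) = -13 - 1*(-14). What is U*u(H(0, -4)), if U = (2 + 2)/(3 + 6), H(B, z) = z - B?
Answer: 4/9 ≈ 0.44444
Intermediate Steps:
U = 4/9 ≈ 0.44444
u(x) = 1 (u(x) = -13 + 14 = 1)
U*u(H(0, -4)) = (4/9)*1 = 4/9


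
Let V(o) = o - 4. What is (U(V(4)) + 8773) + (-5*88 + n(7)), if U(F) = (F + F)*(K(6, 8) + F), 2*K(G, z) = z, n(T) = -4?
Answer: 8329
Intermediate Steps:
K(G, z) = z/2
V(o) = -4 + o
U(F) = 2*F*(4 + F) (U(F) = (F + F)*((½)*8 + F) = (2*F)*(4 + F) = 2*F*(4 + F))
(U(V(4)) + 8773) + (-5*88 + n(7)) = (2*(-4 + 4)*(4 + (-4 + 4)) + 8773) + (-5*88 - 4) = (2*0*(4 + 0) + 8773) + (-440 - 4) = (2*0*4 + 8773) - 444 = (0 + 8773) - 444 = 8773 - 444 = 8329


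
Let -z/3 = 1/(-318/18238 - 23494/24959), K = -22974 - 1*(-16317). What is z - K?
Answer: 132118959162/19837297 ≈ 6660.1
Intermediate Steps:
K = -6657 (K = -22974 + 16317 = -6657)
z = 62073033/19837297 (z = -3/(-318/18238 - 23494/24959) = -3/(-318*1/18238 - 23494*1/24959) = -3/(-159/9119 - 23494/24959) = -3/(-19837297/20691011) = -3*(-20691011/19837297) = 62073033/19837297 ≈ 3.1291)
z - K = 62073033/19837297 - 1*(-6657) = 62073033/19837297 + 6657 = 132118959162/19837297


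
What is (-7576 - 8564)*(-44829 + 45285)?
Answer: -7359840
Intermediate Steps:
(-7576 - 8564)*(-44829 + 45285) = -16140*456 = -7359840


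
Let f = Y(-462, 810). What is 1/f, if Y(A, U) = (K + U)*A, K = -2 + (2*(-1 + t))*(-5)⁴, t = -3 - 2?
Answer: 1/3091704 ≈ 3.2345e-7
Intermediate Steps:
t = -5
K = -7502 (K = -2 + (2*(-1 - 5))*(-5)⁴ = -2 + (2*(-6))*625 = -2 - 12*625 = -2 - 7500 = -7502)
Y(A, U) = A*(-7502 + U) (Y(A, U) = (-7502 + U)*A = A*(-7502 + U))
f = 3091704 (f = -462*(-7502 + 810) = -462*(-6692) = 3091704)
1/f = 1/3091704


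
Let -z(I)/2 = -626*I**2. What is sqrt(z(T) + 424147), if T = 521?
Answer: sqrt(340268279) ≈ 18446.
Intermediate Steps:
z(I) = 1252*I**2 (z(I) = -(-1252)*I**2 = 1252*I**2)
sqrt(z(T) + 424147) = sqrt(1252*521**2 + 424147) = sqrt(1252*271441 + 424147) = sqrt(339844132 + 424147) = sqrt(340268279)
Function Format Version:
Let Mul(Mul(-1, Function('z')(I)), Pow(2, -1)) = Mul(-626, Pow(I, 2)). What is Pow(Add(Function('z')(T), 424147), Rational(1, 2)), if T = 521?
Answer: Pow(340268279, Rational(1, 2)) ≈ 18446.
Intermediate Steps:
Function('z')(I) = Mul(1252, Pow(I, 2)) (Function('z')(I) = Mul(-2, Mul(-626, Pow(I, 2))) = Mul(1252, Pow(I, 2)))
Pow(Add(Function('z')(T), 424147), Rational(1, 2)) = Pow(Add(Mul(1252, Pow(521, 2)), 424147), Rational(1, 2)) = Pow(Add(Mul(1252, 271441), 424147), Rational(1, 2)) = Pow(Add(339844132, 424147), Rational(1, 2)) = Pow(340268279, Rational(1, 2))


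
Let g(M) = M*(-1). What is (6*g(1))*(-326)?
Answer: 1956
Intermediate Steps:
g(M) = -M
(6*g(1))*(-326) = (6*(-1*1))*(-326) = (6*(-1))*(-326) = -6*(-326) = 1956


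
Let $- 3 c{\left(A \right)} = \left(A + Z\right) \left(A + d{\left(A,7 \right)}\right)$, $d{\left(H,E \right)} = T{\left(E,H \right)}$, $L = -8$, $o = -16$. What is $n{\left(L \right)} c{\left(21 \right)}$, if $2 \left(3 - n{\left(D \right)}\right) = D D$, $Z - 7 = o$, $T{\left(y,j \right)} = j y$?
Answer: $19488$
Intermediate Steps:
$d{\left(H,E \right)} = E H$ ($d{\left(H,E \right)} = H E = E H$)
$Z = -9$ ($Z = 7 - 16 = -9$)
$n{\left(D \right)} = 3 - \frac{D^{2}}{2}$ ($n{\left(D \right)} = 3 - \frac{D D}{2} = 3 - \frac{D^{2}}{2}$)
$c{\left(A \right)} = - \frac{8 A \left(-9 + A\right)}{3}$ ($c{\left(A \right)} = - \frac{\left(A - 9\right) \left(A + 7 A\right)}{3} = - \frac{\left(-9 + A\right) 8 A}{3} = - \frac{8 A \left(-9 + A\right)}{3}$)
$n{\left(L \right)} c{\left(21 \right)} = \left(3 - \frac{\left(-8\right)^{2}}{2}\right) \frac{8}{3} \cdot 21 \left(9 - 21\right) = \left(3 - 32\right) \frac{8}{3} \cdot 21 \left(9 - 21\right) = \left(3 - 32\right) \frac{8}{3} \cdot 21 \left(-12\right) = \left(-29\right) \left(-672\right) = 19488$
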